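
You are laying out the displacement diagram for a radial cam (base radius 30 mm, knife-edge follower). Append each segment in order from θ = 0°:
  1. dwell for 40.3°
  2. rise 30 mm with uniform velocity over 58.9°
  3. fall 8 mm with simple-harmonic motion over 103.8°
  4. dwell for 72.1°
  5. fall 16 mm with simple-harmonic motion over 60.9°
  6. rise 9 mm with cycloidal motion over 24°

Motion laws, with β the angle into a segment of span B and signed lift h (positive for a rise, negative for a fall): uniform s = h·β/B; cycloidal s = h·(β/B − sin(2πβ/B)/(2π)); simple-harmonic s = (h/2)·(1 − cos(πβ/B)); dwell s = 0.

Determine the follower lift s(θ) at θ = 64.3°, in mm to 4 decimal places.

seg 1 [0°–40.3°] dwell: s stays 0.0000
seg 2 [40.3°–99.2°] uniform, h=30: θ=64.3° here. β=24, B=58.9. 30·24/58.9 = 12.2241 → s = 12.2241

12.2241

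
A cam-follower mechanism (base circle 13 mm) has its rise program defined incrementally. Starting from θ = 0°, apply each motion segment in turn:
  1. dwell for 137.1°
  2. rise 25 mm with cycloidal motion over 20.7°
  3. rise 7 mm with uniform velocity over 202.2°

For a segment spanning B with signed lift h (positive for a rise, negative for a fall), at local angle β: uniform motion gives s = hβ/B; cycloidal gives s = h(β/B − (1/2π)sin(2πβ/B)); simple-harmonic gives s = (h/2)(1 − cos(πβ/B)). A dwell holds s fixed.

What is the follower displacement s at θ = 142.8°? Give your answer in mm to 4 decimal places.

seg 1 [0°–137.1°] dwell: s stays 0.0000
seg 2 [137.1°–157.8°] cycloidal, h=25: θ=142.8° here. β=5.7, B=20.7. 25·(0.2754 − sin(2π·0.2754)/(2π)) = 2.9556 → s = 2.9556

2.9556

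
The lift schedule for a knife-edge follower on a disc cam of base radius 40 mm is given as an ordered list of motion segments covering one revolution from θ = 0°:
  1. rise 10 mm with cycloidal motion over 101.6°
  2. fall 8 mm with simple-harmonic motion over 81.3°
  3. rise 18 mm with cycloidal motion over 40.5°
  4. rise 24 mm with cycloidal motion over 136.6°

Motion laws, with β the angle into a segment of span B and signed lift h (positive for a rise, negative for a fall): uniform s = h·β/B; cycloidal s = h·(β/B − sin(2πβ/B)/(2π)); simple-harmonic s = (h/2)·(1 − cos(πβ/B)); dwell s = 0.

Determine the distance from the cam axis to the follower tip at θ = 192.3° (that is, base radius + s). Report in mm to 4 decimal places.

seg 1 [0°–101.6°] cycloidal, h=10: full span → s += 10 → s = 10.0000
seg 2 [101.6°–182.9°] simple-harmonic, h=-8: full span → s += -8 → s = 2.0000
seg 3 [182.9°–223.4°] cycloidal, h=18: θ=192.3° here. β=9.4, B=40.5. 18·(0.2321 − sin(2π·0.2321)/(2π)) = 1.3311 → s = 3.3311
radial distance = base radius + s = 40 + 3.3311 = 43.3311

43.3311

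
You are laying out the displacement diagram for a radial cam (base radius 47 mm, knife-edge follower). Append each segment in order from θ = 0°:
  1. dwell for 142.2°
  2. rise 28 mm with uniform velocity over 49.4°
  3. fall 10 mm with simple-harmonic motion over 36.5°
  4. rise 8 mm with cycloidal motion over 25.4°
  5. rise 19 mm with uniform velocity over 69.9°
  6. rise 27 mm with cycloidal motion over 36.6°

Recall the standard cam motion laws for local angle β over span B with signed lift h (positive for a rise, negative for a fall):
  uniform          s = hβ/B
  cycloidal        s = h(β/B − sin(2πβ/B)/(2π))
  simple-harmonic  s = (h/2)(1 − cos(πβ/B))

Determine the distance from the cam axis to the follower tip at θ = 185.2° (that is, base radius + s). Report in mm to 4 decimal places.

seg 1 [0°–142.2°] dwell: s stays 0.0000
seg 2 [142.2°–191.6°] uniform, h=28: θ=185.2° here. β=43, B=49.4. 28·43/49.4 = 24.3725 → s = 24.3725
radial distance = base radius + s = 47 + 24.3725 = 71.3725

71.3725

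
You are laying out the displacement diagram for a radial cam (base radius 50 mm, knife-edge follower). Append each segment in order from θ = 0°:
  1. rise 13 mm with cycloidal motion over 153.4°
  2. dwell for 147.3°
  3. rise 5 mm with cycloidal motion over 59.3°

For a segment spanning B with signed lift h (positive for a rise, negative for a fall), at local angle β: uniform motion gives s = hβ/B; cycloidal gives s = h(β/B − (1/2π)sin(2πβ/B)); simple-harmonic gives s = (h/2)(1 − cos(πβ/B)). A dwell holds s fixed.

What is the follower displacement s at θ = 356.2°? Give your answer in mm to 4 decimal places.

seg 1 [0°–153.4°] cycloidal, h=13: full span → s += 13 → s = 13.0000
seg 2 [153.4°–300.7°] dwell: s stays 13.0000
seg 3 [300.7°–360°] cycloidal, h=5: θ=356.2° here. β=55.5, B=59.3. 5·(0.9359 − sin(2π·0.9359)/(2π)) = 4.9914 → s = 17.9914

17.9914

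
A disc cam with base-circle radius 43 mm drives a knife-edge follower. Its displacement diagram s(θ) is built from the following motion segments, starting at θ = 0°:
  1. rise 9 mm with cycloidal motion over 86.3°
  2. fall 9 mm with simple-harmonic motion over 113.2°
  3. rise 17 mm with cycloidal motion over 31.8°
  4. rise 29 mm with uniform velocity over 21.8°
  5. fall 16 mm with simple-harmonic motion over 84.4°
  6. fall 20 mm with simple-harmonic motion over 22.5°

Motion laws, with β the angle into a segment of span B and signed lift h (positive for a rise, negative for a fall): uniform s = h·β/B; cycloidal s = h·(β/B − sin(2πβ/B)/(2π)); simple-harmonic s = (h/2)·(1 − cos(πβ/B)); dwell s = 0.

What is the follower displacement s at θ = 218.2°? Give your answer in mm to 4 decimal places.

seg 1 [0°–86.3°] cycloidal, h=9: full span → s += 9 → s = 9.0000
seg 2 [86.3°–199.5°] simple-harmonic, h=-9: full span → s += -9 → s = 0.0000
seg 3 [199.5°–231.3°] cycloidal, h=17: θ=218.2° here. β=18.7, B=31.8. 17·(0.5881 − sin(2π·0.5881)/(2π)) = 11.4185 → s = 11.4185

11.4185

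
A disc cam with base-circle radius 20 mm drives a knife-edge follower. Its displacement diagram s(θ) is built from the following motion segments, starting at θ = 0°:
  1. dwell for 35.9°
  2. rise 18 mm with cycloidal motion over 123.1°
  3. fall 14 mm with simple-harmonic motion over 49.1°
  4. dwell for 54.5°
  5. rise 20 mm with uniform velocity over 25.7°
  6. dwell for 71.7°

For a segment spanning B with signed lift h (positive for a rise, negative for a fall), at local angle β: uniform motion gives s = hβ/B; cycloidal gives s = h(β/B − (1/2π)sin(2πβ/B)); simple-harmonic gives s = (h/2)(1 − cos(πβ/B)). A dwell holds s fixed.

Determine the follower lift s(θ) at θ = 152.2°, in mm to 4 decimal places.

seg 1 [0°–35.9°] dwell: s stays 0.0000
seg 2 [35.9°–159°] cycloidal, h=18: θ=152.2° here. β=116.3, B=123.1. 18·(0.9448 − sin(2π·0.9448)/(2π)) = 17.9802 → s = 17.9802

17.9802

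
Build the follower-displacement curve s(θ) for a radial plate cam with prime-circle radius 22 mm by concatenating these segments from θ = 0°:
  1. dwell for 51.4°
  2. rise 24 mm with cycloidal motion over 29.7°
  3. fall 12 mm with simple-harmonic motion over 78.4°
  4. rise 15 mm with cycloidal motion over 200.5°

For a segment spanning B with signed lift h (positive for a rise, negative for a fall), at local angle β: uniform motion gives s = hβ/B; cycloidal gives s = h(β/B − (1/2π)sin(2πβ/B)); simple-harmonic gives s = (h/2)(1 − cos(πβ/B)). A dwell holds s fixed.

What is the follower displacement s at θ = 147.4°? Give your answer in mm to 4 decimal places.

seg 1 [0°–51.4°] dwell: s stays 0.0000
seg 2 [51.4°–81.1°] cycloidal, h=24: full span → s += 24 → s = 24.0000
seg 3 [81.1°–159.5°] simple-harmonic, h=-12: θ=147.4° here. β=66.3, B=78.4. -12/2·(1 − cos(π·0.8457)) = -11.3084 → s = 12.6916

12.6916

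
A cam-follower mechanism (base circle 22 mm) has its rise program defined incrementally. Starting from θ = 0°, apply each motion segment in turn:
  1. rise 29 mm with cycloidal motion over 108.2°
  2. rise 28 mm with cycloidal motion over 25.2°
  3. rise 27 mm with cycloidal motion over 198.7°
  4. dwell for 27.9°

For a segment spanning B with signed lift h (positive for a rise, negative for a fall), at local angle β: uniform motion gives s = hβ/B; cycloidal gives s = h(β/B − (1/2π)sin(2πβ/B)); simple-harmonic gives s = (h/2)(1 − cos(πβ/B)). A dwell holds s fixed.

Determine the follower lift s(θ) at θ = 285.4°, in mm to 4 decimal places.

seg 1 [0°–108.2°] cycloidal, h=29: full span → s += 29 → s = 29.0000
seg 2 [108.2°–133.4°] cycloidal, h=28: full span → s += 28 → s = 57.0000
seg 3 [133.4°–332.1°] cycloidal, h=27: θ=285.4° here. β=152, B=198.7. 27·(0.7650 − sin(2π·0.7650)/(2π)) = 24.9324 → s = 81.9324

81.9324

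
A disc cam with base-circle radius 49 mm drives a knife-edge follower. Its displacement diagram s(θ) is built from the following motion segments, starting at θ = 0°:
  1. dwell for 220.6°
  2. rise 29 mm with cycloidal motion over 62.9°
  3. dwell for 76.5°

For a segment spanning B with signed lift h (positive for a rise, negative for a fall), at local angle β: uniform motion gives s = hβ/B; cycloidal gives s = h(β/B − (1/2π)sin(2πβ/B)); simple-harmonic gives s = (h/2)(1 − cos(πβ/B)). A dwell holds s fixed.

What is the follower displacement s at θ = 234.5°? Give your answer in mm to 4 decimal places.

seg 1 [0°–220.6°] dwell: s stays 0.0000
seg 2 [220.6°–283.5°] cycloidal, h=29: θ=234.5° here. β=13.9, B=62.9. 29·(0.2210 − sin(2π·0.2210)/(2π)) = 1.8696 → s = 1.8696

1.8696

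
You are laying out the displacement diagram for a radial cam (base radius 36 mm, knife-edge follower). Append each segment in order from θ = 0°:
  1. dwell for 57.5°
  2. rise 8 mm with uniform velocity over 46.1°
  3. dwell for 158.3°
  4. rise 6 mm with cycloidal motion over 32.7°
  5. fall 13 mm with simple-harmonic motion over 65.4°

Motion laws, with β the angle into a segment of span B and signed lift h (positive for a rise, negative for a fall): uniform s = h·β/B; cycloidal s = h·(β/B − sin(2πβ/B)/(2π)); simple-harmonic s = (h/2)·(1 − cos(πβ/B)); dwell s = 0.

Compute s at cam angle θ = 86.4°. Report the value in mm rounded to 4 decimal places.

seg 1 [0°–57.5°] dwell: s stays 0.0000
seg 2 [57.5°–103.6°] uniform, h=8: θ=86.4° here. β=28.9, B=46.1. 8·28.9/46.1 = 5.0152 → s = 5.0152

5.0152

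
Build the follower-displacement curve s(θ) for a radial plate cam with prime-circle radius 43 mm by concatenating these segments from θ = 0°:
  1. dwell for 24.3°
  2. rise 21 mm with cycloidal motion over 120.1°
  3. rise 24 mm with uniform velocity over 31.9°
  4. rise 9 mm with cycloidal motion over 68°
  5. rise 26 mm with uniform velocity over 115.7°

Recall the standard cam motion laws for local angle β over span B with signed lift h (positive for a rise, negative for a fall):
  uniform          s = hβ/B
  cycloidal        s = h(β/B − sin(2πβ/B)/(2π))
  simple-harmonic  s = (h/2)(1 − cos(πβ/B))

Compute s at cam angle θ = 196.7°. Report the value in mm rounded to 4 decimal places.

seg 1 [0°–24.3°] dwell: s stays 0.0000
seg 2 [24.3°–144.4°] cycloidal, h=21: full span → s += 21 → s = 21.0000
seg 3 [144.4°–176.3°] uniform, h=24: full span → s += 24 → s = 45.0000
seg 4 [176.3°–244.3°] cycloidal, h=9: θ=196.7° here. β=20.4, B=68. 9·(0.3000 − sin(2π·0.3000)/(2π)) = 1.3377 → s = 46.3377

46.3377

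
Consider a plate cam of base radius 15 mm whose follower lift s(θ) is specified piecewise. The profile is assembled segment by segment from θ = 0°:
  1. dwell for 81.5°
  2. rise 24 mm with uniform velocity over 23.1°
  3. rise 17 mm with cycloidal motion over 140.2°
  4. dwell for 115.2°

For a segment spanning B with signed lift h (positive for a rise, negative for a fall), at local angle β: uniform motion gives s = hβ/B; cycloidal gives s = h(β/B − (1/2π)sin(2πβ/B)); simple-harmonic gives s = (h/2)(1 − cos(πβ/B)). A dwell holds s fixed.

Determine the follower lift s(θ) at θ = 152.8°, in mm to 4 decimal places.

seg 1 [0°–81.5°] dwell: s stays 0.0000
seg 2 [81.5°–104.6°] uniform, h=24: full span → s += 24 → s = 24.0000
seg 3 [104.6°–244.8°] cycloidal, h=17: θ=152.8° here. β=48.2, B=140.2. 17·(0.3438 − sin(2π·0.3438)/(2π)) = 3.5953 → s = 27.5953

27.5953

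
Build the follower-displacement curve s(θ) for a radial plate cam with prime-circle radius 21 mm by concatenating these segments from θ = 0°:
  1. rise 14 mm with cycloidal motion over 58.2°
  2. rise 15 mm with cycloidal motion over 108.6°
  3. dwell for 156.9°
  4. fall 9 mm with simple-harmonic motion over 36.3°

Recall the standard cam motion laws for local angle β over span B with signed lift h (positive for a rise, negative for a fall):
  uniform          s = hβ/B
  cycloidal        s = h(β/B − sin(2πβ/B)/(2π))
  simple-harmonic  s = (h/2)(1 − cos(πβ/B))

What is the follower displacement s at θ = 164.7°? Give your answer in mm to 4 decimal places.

seg 1 [0°–58.2°] cycloidal, h=14: full span → s += 14 → s = 14.0000
seg 2 [58.2°–166.8°] cycloidal, h=15: θ=164.7° here. β=106.5, B=108.6. 15·(0.9807 − sin(2π·0.9807)/(2π)) = 14.9993 → s = 28.9993

28.9993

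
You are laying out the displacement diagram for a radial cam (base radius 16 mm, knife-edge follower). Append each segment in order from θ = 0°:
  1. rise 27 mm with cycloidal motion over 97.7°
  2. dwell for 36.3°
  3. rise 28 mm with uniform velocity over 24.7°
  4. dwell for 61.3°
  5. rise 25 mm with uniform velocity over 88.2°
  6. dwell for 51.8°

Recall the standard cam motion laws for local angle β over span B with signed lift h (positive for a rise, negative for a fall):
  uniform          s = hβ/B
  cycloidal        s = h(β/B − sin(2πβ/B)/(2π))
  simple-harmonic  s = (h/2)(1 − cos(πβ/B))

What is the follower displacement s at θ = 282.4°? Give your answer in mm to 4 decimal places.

seg 1 [0°–97.7°] cycloidal, h=27: full span → s += 27 → s = 27.0000
seg 2 [97.7°–134°] dwell: s stays 27.0000
seg 3 [134°–158.7°] uniform, h=28: full span → s += 28 → s = 55.0000
seg 4 [158.7°–220°] dwell: s stays 55.0000
seg 5 [220°–308.2°] uniform, h=25: θ=282.4° here. β=62.4, B=88.2. 25·62.4/88.2 = 17.6871 → s = 72.6871

72.6871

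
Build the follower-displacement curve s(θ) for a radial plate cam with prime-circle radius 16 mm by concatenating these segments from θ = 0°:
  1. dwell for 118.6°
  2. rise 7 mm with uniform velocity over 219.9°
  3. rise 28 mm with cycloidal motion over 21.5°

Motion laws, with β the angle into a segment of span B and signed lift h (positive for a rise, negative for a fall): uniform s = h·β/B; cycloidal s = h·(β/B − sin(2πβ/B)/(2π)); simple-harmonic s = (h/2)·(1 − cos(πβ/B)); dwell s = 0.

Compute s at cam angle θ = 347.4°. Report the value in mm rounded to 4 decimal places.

seg 1 [0°–118.6°] dwell: s stays 0.0000
seg 2 [118.6°–338.5°] uniform, h=7: full span → s += 7 → s = 7.0000
seg 3 [338.5°–360°] cycloidal, h=28: θ=347.4° here. β=8.9, B=21.5. 28·(0.4140 − sin(2π·0.4140)/(2π)) = 9.2971 → s = 16.2971

16.2971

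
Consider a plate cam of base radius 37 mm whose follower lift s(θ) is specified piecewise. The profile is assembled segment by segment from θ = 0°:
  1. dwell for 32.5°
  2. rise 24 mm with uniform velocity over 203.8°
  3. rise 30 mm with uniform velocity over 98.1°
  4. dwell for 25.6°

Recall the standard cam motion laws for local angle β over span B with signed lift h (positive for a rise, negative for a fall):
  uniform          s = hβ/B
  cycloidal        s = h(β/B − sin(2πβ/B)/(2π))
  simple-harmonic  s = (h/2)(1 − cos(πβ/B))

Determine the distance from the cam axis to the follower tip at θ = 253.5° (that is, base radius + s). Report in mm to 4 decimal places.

seg 1 [0°–32.5°] dwell: s stays 0.0000
seg 2 [32.5°–236.3°] uniform, h=24: full span → s += 24 → s = 24.0000
seg 3 [236.3°–334.4°] uniform, h=30: θ=253.5° here. β=17.2, B=98.1. 30·17.2/98.1 = 5.2599 → s = 29.2599
radial distance = base radius + s = 37 + 29.2599 = 66.2599

66.2599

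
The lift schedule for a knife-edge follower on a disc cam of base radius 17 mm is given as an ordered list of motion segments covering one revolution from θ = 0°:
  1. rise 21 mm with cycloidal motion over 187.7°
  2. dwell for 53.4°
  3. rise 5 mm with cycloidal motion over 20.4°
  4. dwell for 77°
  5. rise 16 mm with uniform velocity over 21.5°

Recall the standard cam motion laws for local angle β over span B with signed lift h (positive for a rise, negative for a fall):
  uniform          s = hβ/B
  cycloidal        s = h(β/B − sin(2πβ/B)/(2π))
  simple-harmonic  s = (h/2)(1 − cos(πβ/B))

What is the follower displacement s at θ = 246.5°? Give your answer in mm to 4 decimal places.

seg 1 [0°–187.7°] cycloidal, h=21: full span → s += 21 → s = 21.0000
seg 2 [187.7°–241.1°] dwell: s stays 21.0000
seg 3 [241.1°–261.5°] cycloidal, h=5: θ=246.5° here. β=5.4, B=20.4. 5·(0.2647 − sin(2π·0.2647)/(2π)) = 0.5311 → s = 21.5311

21.5311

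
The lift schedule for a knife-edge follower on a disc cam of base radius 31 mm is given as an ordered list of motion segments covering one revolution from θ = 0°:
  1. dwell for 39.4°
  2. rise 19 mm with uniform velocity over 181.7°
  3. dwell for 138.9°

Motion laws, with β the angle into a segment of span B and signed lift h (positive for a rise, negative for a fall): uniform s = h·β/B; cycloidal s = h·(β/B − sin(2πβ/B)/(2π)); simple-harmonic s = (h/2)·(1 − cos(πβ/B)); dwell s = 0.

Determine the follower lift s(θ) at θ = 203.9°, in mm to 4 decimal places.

seg 1 [0°–39.4°] dwell: s stays 0.0000
seg 2 [39.4°–221.1°] uniform, h=19: θ=203.9° here. β=164.5, B=181.7. 19·164.5/181.7 = 17.2014 → s = 17.2014

17.2014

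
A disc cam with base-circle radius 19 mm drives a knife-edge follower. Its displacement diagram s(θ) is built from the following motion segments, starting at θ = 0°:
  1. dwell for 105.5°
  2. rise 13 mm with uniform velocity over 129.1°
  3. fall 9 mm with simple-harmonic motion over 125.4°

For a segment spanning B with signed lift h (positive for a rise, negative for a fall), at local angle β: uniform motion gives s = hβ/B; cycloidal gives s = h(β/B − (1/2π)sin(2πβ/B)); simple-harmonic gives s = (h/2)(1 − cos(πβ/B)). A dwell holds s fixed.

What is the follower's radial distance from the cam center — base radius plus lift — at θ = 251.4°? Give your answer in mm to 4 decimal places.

seg 1 [0°–105.5°] dwell: s stays 0.0000
seg 2 [105.5°–234.6°] uniform, h=13: full span → s += 13 → s = 13.0000
seg 3 [234.6°–360°] simple-harmonic, h=-9: θ=251.4° here. β=16.8, B=125.4. -9/2·(1 − cos(π·0.1340)) = -0.3927 → s = 12.6073
radial distance = base radius + s = 19 + 12.6073 = 31.6073

31.6073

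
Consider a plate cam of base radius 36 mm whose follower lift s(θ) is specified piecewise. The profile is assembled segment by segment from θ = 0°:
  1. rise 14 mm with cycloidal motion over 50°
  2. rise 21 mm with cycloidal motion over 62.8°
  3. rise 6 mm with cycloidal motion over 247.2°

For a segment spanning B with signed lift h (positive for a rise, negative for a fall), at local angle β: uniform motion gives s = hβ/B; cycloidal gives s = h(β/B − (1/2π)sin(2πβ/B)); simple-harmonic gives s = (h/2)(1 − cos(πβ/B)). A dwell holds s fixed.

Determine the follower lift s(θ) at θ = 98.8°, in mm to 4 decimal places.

seg 1 [0°–50°] cycloidal, h=14: full span → s += 14 → s = 14.0000
seg 2 [50°–112.8°] cycloidal, h=21: θ=98.8° here. β=48.8, B=62.8. 21·(0.7771 − sin(2π·0.7771)/(2π)) = 19.6125 → s = 33.6125

33.6125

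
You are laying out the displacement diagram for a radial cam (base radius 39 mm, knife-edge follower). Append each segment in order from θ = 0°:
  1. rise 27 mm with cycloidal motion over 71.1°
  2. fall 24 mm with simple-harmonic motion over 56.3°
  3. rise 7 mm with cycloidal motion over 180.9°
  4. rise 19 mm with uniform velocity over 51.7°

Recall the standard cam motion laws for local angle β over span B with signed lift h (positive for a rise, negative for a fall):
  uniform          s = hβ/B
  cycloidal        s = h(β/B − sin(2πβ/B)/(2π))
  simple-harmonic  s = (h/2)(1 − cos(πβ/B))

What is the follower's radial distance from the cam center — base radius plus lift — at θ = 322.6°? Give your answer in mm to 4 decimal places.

seg 1 [0°–71.1°] cycloidal, h=27: full span → s += 27 → s = 27.0000
seg 2 [71.1°–127.4°] simple-harmonic, h=-24: full span → s += -24 → s = 3.0000
seg 3 [127.4°–308.3°] cycloidal, h=7: full span → s += 7 → s = 10.0000
seg 4 [308.3°–360°] uniform, h=19: θ=322.6° here. β=14.3, B=51.7. 19·14.3/51.7 = 5.2553 → s = 15.2553
radial distance = base radius + s = 39 + 15.2553 = 54.2553

54.2553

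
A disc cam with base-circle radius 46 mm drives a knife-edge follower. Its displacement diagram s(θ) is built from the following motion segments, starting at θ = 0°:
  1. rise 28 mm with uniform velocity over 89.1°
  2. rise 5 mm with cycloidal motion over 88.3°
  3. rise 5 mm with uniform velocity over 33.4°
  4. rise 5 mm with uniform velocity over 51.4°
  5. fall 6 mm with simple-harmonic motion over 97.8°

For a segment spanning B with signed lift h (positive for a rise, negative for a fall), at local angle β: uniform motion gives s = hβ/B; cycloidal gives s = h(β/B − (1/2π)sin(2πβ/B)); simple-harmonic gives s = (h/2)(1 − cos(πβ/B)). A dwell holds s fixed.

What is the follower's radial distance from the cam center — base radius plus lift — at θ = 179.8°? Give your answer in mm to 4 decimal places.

seg 1 [0°–89.1°] uniform, h=28: full span → s += 28 → s = 28.0000
seg 2 [89.1°–177.4°] cycloidal, h=5: full span → s += 5 → s = 33.0000
seg 3 [177.4°–210.8°] uniform, h=5: θ=179.8° here. β=2.4, B=33.4. 5·2.4/33.4 = 0.3593 → s = 33.3593
radial distance = base radius + s = 46 + 33.3593 = 79.3593

79.3593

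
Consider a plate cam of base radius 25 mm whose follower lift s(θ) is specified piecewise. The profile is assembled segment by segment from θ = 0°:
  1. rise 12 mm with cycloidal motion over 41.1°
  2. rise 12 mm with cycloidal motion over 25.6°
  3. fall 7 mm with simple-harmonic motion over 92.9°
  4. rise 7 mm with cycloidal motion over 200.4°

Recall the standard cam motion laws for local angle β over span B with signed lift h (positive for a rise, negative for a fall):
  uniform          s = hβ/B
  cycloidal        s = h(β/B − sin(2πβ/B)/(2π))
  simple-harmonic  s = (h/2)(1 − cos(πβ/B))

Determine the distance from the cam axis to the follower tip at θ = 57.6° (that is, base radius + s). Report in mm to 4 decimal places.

seg 1 [0°–41.1°] cycloidal, h=12: full span → s += 12 → s = 12.0000
seg 2 [41.1°–66.7°] cycloidal, h=12: θ=57.6° here. β=16.5, B=25.6. 12·(0.6445 − sin(2π·0.6445)/(2π)) = 9.2400 → s = 21.2400
radial distance = base radius + s = 25 + 21.2400 = 46.2400

46.2400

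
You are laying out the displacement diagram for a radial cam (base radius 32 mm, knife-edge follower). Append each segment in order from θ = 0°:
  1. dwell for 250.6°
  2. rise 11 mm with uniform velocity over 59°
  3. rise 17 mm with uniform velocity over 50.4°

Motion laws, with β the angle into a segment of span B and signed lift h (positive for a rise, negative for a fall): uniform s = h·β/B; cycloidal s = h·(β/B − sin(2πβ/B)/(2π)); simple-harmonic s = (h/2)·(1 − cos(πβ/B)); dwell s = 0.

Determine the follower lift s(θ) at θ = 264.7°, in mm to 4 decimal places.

seg 1 [0°–250.6°] dwell: s stays 0.0000
seg 2 [250.6°–309.6°] uniform, h=11: θ=264.7° here. β=14.1, B=59. 11·14.1/59 = 2.6288 → s = 2.6288

2.6288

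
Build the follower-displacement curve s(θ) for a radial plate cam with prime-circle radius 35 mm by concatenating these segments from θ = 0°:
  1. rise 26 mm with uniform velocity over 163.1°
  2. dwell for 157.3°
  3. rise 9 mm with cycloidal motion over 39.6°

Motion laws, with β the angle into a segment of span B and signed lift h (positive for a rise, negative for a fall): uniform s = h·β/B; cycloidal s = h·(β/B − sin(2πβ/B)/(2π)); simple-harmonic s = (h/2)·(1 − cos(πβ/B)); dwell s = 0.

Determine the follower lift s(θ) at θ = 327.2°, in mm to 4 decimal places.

seg 1 [0°–163.1°] uniform, h=26: full span → s += 26 → s = 26.0000
seg 2 [163.1°–320.4°] dwell: s stays 26.0000
seg 3 [320.4°–360°] cycloidal, h=9: θ=327.2° here. β=6.8, B=39.6. 9·(0.1717 − sin(2π·0.1717)/(2π)) = 0.2829 → s = 26.2829

26.2829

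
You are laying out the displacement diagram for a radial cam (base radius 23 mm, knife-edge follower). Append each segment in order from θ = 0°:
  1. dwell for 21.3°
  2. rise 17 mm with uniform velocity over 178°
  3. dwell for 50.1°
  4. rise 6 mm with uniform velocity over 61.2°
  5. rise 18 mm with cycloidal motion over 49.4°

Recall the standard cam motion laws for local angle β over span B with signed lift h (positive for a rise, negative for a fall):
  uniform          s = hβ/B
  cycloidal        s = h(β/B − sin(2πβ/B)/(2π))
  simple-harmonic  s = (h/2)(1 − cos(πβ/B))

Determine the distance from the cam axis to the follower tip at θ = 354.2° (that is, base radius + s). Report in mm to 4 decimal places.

seg 1 [0°–21.3°] dwell: s stays 0.0000
seg 2 [21.3°–199.3°] uniform, h=17: full span → s += 17 → s = 17.0000
seg 3 [199.3°–249.4°] dwell: s stays 17.0000
seg 4 [249.4°–310.6°] uniform, h=6: full span → s += 6 → s = 23.0000
seg 5 [310.6°–360°] cycloidal, h=18: θ=354.2° here. β=43.6, B=49.4. 18·(0.8826 − sin(2π·0.8826)/(2π)) = 17.8135 → s = 40.8135
radial distance = base radius + s = 23 + 40.8135 = 63.8135

63.8135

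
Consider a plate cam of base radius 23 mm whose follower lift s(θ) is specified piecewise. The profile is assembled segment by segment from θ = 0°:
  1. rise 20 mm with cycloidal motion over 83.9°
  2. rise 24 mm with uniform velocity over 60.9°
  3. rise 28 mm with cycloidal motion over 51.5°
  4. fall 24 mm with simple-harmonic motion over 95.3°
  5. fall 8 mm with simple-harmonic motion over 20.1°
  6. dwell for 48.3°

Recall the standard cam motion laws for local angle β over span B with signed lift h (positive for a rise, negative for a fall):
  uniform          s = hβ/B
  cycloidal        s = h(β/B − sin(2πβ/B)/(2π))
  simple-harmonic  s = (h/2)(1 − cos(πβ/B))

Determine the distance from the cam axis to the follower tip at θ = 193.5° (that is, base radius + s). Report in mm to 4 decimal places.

seg 1 [0°–83.9°] cycloidal, h=20: full span → s += 20 → s = 20.0000
seg 2 [83.9°–144.8°] uniform, h=24: full span → s += 24 → s = 44.0000
seg 3 [144.8°–196.3°] cycloidal, h=28: θ=193.5° here. β=48.7, B=51.5. 28·(0.9456 − sin(2π·0.9456)/(2π)) = 27.9706 → s = 71.9706
radial distance = base radius + s = 23 + 71.9706 = 94.9706

94.9706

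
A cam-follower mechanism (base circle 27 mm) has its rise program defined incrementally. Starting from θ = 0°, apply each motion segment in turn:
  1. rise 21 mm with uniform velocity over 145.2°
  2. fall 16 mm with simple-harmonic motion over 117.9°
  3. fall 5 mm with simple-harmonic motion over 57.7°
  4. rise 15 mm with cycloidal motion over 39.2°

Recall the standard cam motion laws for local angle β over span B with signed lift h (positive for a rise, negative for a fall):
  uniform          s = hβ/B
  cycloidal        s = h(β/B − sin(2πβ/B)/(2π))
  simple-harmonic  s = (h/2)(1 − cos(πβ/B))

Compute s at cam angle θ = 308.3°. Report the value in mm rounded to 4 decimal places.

seg 1 [0°–145.2°] uniform, h=21: full span → s += 21 → s = 21.0000
seg 2 [145.2°–263.1°] simple-harmonic, h=-16: full span → s += -16 → s = 5.0000
seg 3 [263.1°–320.8°] simple-harmonic, h=-5: θ=308.3° here. β=45.2, B=57.7. -5/2·(1 − cos(π·0.7834)) = -4.4430 → s = 0.5570

0.5570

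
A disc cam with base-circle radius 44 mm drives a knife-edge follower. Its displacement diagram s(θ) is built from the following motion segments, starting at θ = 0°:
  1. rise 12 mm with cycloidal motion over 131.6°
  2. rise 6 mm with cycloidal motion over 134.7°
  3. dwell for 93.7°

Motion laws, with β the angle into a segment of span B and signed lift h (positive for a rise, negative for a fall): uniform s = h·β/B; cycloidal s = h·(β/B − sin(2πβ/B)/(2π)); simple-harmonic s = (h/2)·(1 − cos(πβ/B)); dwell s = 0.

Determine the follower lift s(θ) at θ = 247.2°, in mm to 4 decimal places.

seg 1 [0°–131.6°] cycloidal, h=12: full span → s += 12 → s = 12.0000
seg 2 [131.6°–266.3°] cycloidal, h=6: θ=247.2° here. β=115.6, B=134.7. 6·(0.8582 − sin(2π·0.8582)/(2π)) = 5.8918 → s = 17.8918

17.8918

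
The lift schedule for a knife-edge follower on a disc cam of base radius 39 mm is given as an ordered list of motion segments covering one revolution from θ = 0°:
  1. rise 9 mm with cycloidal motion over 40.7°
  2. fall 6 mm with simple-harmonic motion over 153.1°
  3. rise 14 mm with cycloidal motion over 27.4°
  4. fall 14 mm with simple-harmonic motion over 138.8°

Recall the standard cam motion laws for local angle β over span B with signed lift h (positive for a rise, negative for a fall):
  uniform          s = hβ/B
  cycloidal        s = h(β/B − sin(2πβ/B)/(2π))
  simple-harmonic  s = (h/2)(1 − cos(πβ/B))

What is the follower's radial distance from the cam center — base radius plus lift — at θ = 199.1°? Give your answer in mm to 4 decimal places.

seg 1 [0°–40.7°] cycloidal, h=9: full span → s += 9 → s = 9.0000
seg 2 [40.7°–193.8°] simple-harmonic, h=-6: full span → s += -6 → s = 3.0000
seg 3 [193.8°–221.2°] cycloidal, h=14: θ=199.1° here. β=5.3, B=27.4. 14·(0.1934 − sin(2π·0.1934)/(2π)) = 0.6191 → s = 3.6191
radial distance = base radius + s = 39 + 3.6191 = 42.6191

42.6191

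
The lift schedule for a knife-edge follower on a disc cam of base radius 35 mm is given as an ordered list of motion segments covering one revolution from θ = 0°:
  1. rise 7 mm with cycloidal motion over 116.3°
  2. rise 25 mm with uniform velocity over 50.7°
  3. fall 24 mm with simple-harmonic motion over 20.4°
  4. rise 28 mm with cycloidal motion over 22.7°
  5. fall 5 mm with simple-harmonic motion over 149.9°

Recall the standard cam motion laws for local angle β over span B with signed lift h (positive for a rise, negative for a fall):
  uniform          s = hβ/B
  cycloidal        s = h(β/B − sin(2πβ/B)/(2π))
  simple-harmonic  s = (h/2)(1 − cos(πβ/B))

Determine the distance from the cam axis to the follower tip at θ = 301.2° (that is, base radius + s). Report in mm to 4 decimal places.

seg 1 [0°–116.3°] cycloidal, h=7: full span → s += 7 → s = 7.0000
seg 2 [116.3°–167°] uniform, h=25: full span → s += 25 → s = 32.0000
seg 3 [167°–187.4°] simple-harmonic, h=-24: full span → s += -24 → s = 8.0000
seg 4 [187.4°–210.1°] cycloidal, h=28: full span → s += 28 → s = 36.0000
seg 5 [210.1°–360°] simple-harmonic, h=-5: θ=301.2° here. β=91.1, B=149.9. -5/2·(1 − cos(π·0.6077)) = -3.3301 → s = 32.6699
radial distance = base radius + s = 35 + 32.6699 = 67.6699

67.6699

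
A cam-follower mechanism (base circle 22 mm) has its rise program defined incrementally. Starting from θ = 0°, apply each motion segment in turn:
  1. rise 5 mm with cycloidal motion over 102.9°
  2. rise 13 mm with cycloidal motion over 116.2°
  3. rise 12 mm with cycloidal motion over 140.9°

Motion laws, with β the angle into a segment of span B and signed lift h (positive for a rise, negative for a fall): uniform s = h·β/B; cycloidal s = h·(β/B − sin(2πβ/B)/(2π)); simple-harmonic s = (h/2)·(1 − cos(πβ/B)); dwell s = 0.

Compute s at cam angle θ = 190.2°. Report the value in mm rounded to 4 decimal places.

seg 1 [0°–102.9°] cycloidal, h=5: full span → s += 5 → s = 5.0000
seg 2 [102.9°–219.1°] cycloidal, h=13: θ=190.2° here. β=87.3, B=116.2. 13·(0.7513 − sin(2π·0.7513)/(2π)) = 11.8357 → s = 16.8357

16.8357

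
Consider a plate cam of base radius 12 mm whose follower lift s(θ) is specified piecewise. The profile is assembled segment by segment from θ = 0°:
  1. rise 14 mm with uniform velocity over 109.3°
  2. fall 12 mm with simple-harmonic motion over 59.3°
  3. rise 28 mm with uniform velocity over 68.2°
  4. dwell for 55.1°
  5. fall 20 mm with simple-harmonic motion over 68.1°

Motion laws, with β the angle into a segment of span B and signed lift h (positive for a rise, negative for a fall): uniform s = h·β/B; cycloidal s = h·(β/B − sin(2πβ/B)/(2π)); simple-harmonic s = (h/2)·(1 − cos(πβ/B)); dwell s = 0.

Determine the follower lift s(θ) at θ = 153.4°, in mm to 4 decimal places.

seg 1 [0°–109.3°] uniform, h=14: full span → s += 14 → s = 14.0000
seg 2 [109.3°–168.6°] simple-harmonic, h=-12: θ=153.4° here. β=44.1, B=59.3. -12/2·(1 − cos(π·0.7437)) = -10.1575 → s = 3.8425

3.8425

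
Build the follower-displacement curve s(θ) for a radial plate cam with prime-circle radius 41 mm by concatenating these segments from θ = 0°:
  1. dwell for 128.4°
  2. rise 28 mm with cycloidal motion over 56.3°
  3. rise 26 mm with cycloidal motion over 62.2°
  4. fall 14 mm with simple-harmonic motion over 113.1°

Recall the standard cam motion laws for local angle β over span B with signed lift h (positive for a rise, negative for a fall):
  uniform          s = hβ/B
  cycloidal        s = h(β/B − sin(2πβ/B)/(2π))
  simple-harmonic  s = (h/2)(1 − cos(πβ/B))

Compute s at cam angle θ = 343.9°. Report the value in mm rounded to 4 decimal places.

seg 1 [0°–128.4°] dwell: s stays 0.0000
seg 2 [128.4°–184.7°] cycloidal, h=28: full span → s += 28 → s = 28.0000
seg 3 [184.7°–246.9°] cycloidal, h=26: full span → s += 26 → s = 54.0000
seg 4 [246.9°–360°] simple-harmonic, h=-14: θ=343.9° here. β=97, B=113.1. -14/2·(1 − cos(π·0.8576)) = -13.3116 → s = 40.6884

40.6884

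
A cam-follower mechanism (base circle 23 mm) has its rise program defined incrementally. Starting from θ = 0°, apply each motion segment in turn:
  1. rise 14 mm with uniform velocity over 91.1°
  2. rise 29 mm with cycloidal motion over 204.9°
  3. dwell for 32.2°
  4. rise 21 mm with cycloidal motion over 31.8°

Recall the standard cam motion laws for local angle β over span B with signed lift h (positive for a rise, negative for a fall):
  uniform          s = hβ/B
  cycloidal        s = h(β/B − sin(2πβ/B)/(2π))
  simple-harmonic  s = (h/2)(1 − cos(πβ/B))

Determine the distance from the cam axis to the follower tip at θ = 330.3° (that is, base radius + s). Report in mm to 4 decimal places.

seg 1 [0°–91.1°] uniform, h=14: full span → s += 14 → s = 14.0000
seg 2 [91.1°–296°] cycloidal, h=29: full span → s += 29 → s = 43.0000
seg 3 [296°–328.2°] dwell: s stays 43.0000
seg 4 [328.2°–360°] cycloidal, h=21: θ=330.3° here. β=2.1, B=31.8. 21·(0.0660 − sin(2π·0.0660)/(2π)) = 0.0395 → s = 43.0395
radial distance = base radius + s = 23 + 43.0395 = 66.0395

66.0395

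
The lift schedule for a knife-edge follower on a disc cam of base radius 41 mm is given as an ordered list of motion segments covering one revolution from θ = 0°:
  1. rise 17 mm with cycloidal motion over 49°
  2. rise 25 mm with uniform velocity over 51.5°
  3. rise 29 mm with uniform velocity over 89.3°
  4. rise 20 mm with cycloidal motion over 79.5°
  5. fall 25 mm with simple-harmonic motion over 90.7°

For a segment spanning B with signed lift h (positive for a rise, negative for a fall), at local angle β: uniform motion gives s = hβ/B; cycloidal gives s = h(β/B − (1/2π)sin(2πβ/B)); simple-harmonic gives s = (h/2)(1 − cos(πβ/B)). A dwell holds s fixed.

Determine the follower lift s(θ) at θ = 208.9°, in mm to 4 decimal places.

seg 1 [0°–49°] cycloidal, h=17: full span → s += 17 → s = 17.0000
seg 2 [49°–100.5°] uniform, h=25: full span → s += 25 → s = 42.0000
seg 3 [100.5°–189.8°] uniform, h=29: full span → s += 29 → s = 71.0000
seg 4 [189.8°–269.3°] cycloidal, h=20: θ=208.9° here. β=19.1, B=79.5. 20·(0.2403 − sin(2π·0.2403)/(2π)) = 1.6279 → s = 72.6279

72.6279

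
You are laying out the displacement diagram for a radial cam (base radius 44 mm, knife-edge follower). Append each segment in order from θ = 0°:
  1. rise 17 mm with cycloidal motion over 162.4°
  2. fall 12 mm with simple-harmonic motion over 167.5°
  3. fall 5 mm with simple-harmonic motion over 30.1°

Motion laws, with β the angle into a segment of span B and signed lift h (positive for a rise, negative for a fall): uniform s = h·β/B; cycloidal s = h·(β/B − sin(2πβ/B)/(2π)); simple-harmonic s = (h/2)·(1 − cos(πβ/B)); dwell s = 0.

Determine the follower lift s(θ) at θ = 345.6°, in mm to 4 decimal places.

seg 1 [0°–162.4°] cycloidal, h=17: full span → s += 17 → s = 17.0000
seg 2 [162.4°–329.9°] simple-harmonic, h=-12: full span → s += -12 → s = 5.0000
seg 3 [329.9°–360°] simple-harmonic, h=-5: θ=345.6° here. β=15.7, B=30.1. -5/2·(1 − cos(π·0.5216)) = -2.6695 → s = 2.3305

2.3305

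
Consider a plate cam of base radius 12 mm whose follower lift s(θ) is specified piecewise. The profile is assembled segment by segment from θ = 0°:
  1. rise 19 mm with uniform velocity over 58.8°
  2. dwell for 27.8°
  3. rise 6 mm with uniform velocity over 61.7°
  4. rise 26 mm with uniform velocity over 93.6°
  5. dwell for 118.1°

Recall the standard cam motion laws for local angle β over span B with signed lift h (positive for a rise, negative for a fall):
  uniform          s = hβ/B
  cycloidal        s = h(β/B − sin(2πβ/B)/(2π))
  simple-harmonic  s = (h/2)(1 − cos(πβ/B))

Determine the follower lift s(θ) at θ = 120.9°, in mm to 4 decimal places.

seg 1 [0°–58.8°] uniform, h=19: full span → s += 19 → s = 19.0000
seg 2 [58.8°–86.6°] dwell: s stays 19.0000
seg 3 [86.6°–148.3°] uniform, h=6: θ=120.9° here. β=34.3, B=61.7. 6·34.3/61.7 = 3.3355 → s = 22.3355

22.3355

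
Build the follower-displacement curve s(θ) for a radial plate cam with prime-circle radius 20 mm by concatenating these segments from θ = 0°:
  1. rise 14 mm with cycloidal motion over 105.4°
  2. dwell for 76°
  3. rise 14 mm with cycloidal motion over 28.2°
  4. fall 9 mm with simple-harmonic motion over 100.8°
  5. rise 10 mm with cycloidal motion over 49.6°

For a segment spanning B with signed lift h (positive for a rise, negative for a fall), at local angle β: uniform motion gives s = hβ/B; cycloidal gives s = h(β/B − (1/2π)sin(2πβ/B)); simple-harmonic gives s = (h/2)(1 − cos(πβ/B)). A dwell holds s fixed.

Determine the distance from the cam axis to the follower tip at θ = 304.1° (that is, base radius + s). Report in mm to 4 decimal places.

seg 1 [0°–105.4°] cycloidal, h=14: full span → s += 14 → s = 14.0000
seg 2 [105.4°–181.4°] dwell: s stays 14.0000
seg 3 [181.4°–209.6°] cycloidal, h=14: full span → s += 14 → s = 28.0000
seg 4 [209.6°–310.4°] simple-harmonic, h=-9: θ=304.1° here. β=94.5, B=100.8. -9/2·(1 − cos(π·0.9375)) = -8.9135 → s = 19.0865
radial distance = base radius + s = 20 + 19.0865 = 39.0865

39.0865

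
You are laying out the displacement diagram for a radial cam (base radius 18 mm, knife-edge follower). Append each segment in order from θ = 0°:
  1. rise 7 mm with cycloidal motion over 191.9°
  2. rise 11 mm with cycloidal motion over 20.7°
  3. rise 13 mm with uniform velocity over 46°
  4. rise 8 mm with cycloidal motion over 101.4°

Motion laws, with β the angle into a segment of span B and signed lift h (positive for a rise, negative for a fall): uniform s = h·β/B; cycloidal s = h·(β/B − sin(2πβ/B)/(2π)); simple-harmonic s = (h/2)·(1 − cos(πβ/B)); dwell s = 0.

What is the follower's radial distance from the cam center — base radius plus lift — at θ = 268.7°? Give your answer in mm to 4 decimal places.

seg 1 [0°–191.9°] cycloidal, h=7: full span → s += 7 → s = 7.0000
seg 2 [191.9°–212.6°] cycloidal, h=11: full span → s += 11 → s = 18.0000
seg 3 [212.6°–258.6°] uniform, h=13: full span → s += 13 → s = 31.0000
seg 4 [258.6°–360°] cycloidal, h=8: θ=268.7° here. β=10.1, B=101.4. 8·(0.0996 − sin(2π·0.0996)/(2π)) = 0.0510 → s = 31.0510
radial distance = base radius + s = 18 + 31.0510 = 49.0510

49.0510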